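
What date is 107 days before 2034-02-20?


Start: 2034-02-20, subtract 107 days
Back 20 days from February 20 reaches January 31, 2034 -> 87 left
January 2034 has 31 days -> back to December 31, 2033 -> 56 left
December 2033 has 31 days -> back to November 30, 2033 -> 25 left
November 2033: 30 - 25 = 5 -> lands on November 5

Result: 2033-11-05


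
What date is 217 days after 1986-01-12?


Start: 1986-01-12, add 217 days
January 1986 has 31 days: 31 - 12 = 19 days to January 31 -> 198 left
February 1986 has 28 days -> 170 left
March 1986 has 31 days -> 139 left
April 1986 has 30 days -> 109 left
May 1986 has 31 days -> 78 left
June 1986 has 30 days -> 48 left
July 1986 has 31 days -> 17 left
August 1986: 17 <= 31 -> lands on August 17

Result: 1986-08-17


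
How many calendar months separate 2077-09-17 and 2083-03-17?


From September 2077 to March 2083
6 years * 12 = 72 months, minus 6 months = 66

66 months


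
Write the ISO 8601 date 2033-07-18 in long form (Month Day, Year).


ISO 2033-07-18 parses as year=2033, month=07, day=18
Month 7 -> July

July 18, 2033


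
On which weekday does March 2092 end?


March 2092 has 31 days
Anchor: Jan 1, 2092. With p = 2092 - 1 = 2091: (p + p//4 - p//100 + p//400) mod 7 = (2091 + 522 - 20 + 5) mod 7 = 2598 mod 7 = 1 -> Tuesday (Mon=0 ... Sun=6)
Days before March (Jan-Feb): 60; March 1 index = (1 + 60) mod 7 = 5 -> Saturday
Last day offset: 31 - 1 = 30 days
Weekday index = (5 + 30) mod 7 = 0

Monday, March 31


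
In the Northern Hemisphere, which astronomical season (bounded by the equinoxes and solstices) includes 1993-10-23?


Date: October 23
Astronomical Autumn (approx.; exact equinox/solstice day varies by year): September 22 to December 20
October 23 falls within the Autumn window

Autumn


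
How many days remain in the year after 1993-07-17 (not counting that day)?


Day of year: 198 of 365
Remaining = 365 - 198

167 days


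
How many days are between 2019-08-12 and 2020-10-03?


From 2019-08-12 to 2020-10-03
2019-08-12: days before August = 31 + 28 + 31 + 30 + 31 + 30 + 31 = 212 (2019 is not a leap year); day of year = 212 + 12 = 224
2020-10-03: days before October = 31 + 29 + 31 + 30 + 31 + 30 + 31 + 31 + 30 = 274 (2020 is a leap year); day of year = 274 + 3 = 277
Rest of 2019: 365 - 224 = 141
Total = 141 + 277 = 418

418 days


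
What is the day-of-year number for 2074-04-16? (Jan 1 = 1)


Date: April 16, 2074
Days in months 1 through 3: 90
Plus 16 days in April

Day of year: 106


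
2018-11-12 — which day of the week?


Date: November 12, 2018
Anchor: Jan 1, 2018. With p = 2018 - 1 = 2017: (p + p//4 - p//100 + p//400) mod 7 = (2017 + 504 - 20 + 5) mod 7 = 2506 mod 7 = 0 -> Monday (Mon=0 ... Sun=6)
Days before November (Jan-Oct): 304; offset = 304 + 12 - 1 = 315
Weekday index = (0 + 315) mod 7 = 0

Day of the week: Monday


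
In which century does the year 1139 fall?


Century = (year - 1) // 100 + 1
= (1139 - 1) // 100 + 1
= 1138 // 100 + 1
= 11 + 1

12th century


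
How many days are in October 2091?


October 2091

31 days


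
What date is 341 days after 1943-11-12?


Start: 1943-11-12, add 341 days
November 1943 has 30 days: 30 - 12 = 18 days to November 30 -> 323 left
December 1943 has 31 days -> 292 left
January 1944 has 31 days -> 261 left
February 1944 has 29 days -> 232 left
March 1944 has 31 days -> 201 left
April 1944 has 30 days -> 171 left
May 1944 has 31 days -> 140 left
June 1944 has 30 days -> 110 left
July 1944 has 31 days -> 79 left
August 1944 has 31 days -> 48 left
September 1944 has 30 days -> 18 left
October 1944: 18 <= 31 -> lands on October 18

Result: 1944-10-18


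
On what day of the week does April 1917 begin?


Target: April 1, 1917
Anchor: Jan 1, 1917. With p = 1917 - 1 = 1916: (p + p//4 - p//100 + p//400) mod 7 = (1916 + 479 - 19 + 4) mod 7 = 2380 mod 7 = 0 -> Monday (Mon=0 ... Sun=6)
Days before April (Jan-Mar): 90 days
Weekday index = (0 + 90) mod 7 = 6

Sunday


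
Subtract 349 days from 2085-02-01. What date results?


Start: 2085-02-01, subtract 349 days
Back 1 day from February 1 reaches January 31, 2085 -> 348 left
January 2085 has 31 days -> back to December 31, 2084 -> 317 left
December 2084 has 31 days -> back to November 30, 2084 -> 286 left
November 2084 has 30 days -> back to October 31, 2084 -> 256 left
October 2084 has 31 days -> back to September 30, 2084 -> 225 left
September 2084 has 30 days -> back to August 31, 2084 -> 195 left
August 2084 has 31 days -> back to July 31, 2084 -> 164 left
July 2084 has 31 days -> back to June 30, 2084 -> 133 left
June 2084 has 30 days -> back to May 31, 2084 -> 103 left
May 2084 has 31 days -> back to April 30, 2084 -> 72 left
April 2084 has 30 days -> back to March 31, 2084 -> 42 left
March 2084 has 31 days -> back to February 29, 2084 -> 11 left
February 2084: 29 - 11 = 18 -> lands on February 18

Result: 2084-02-18


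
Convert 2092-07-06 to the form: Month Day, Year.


ISO 2092-07-06 parses as year=2092, month=07, day=06
Month 7 -> July

July 6, 2092


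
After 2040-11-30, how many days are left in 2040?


Day of year: 335 of 366
Remaining = 366 - 335

31 days


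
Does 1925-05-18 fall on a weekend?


Anchor: Jan 1, 1925. With p = 1925 - 1 = 1924: (p + p//4 - p//100 + p//400) mod 7 = (1924 + 481 - 19 + 4) mod 7 = 2390 mod 7 = 3 -> Thursday (Mon=0 ... Sun=6)
Day of year: 138; offset = 137
Weekday index = (3 + 137) mod 7 = 0 -> Monday
Weekend days: Saturday, Sunday

No


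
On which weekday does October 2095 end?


October 2095 has 31 days
Anchor: Jan 1, 2095. With p = 2095 - 1 = 2094: (p + p//4 - p//100 + p//400) mod 7 = (2094 + 523 - 20 + 5) mod 7 = 2602 mod 7 = 5 -> Saturday (Mon=0 ... Sun=6)
Days before October (Jan-Sep): 273; October 1 index = (5 + 273) mod 7 = 5 -> Saturday
Last day offset: 31 - 1 = 30 days
Weekday index = (5 + 30) mod 7 = 0

Monday, October 31


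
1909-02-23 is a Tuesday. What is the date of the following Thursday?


Current: Tuesday
Target: Thursday
Days ahead: 2

Next Thursday: 1909-02-25


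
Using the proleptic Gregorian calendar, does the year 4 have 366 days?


Gregorian leap year rule: divisible by 4, but not by 100, unless also by 400.
4 is divisible by 4 but not 100 -> leap year

Yes


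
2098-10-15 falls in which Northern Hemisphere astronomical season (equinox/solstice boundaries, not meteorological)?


Date: October 15
Astronomical Autumn (approx.; exact equinox/solstice day varies by year): September 22 to December 20
October 15 falls within the Autumn window

Autumn


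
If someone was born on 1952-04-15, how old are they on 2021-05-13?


Birth: 1952-04-15
Reference: 2021-05-13
Year difference: 2021 - 1952 = 69

69 years old


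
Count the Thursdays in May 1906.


May 1906 has 31 days
Anchor: Jan 1, 1906. With p = 1906 - 1 = 1905: (p + p//4 - p//100 + p//400) mod 7 = (1905 + 476 - 19 + 4) mod 7 = 2366 mod 7 = 0 -> Monday (Mon=0 ... Sun=6)
Days before May (Jan-Apr): 120; May 1 index = (0 + 120) mod 7 = 1 -> Tuesday
First Thursday is May 3
Thursdays: 3, 10, 17, 24, 31

5 Thursdays


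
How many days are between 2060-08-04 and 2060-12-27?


From 2060-08-04 to 2060-12-27
2060-08-04: days before August = 31 + 29 + 31 + 30 + 31 + 30 + 31 = 213 (2060 is a leap year); day of year = 213 + 4 = 217
2060-12-27: days before December = 31 + 29 + 31 + 30 + 31 + 30 + 31 + 31 + 30 + 31 + 30 = 335 (2060 is a leap year); day of year = 335 + 27 = 362
Same year: 362 - 217 = 145

145 days


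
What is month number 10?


Month 10 of 12

October


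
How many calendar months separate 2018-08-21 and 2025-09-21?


From August 2018 to September 2025
7 years * 12 = 84 months, plus 1 month = 85

85 months


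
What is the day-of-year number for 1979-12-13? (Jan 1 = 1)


Date: December 13, 1979
Days in months 1 through 11: 334
Plus 13 days in December

Day of year: 347


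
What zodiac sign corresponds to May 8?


Date: May 8
Conventional tropical zodiac dates: Taurus from April 20 onward; Gemini starts May 21
May 8 falls within the Taurus range

Taurus


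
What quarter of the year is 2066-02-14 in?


Month: February (month 2)
Q1: Jan-Mar, Q2: Apr-Jun, Q3: Jul-Sep, Q4: Oct-Dec

Q1


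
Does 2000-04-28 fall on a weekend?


Anchor: Jan 1, 2000. With p = 2000 - 1 = 1999: (p + p//4 - p//100 + p//400) mod 7 = (1999 + 499 - 19 + 4) mod 7 = 2483 mod 7 = 5 -> Saturday (Mon=0 ... Sun=6)
Day of year: 119; offset = 118
Weekday index = (5 + 118) mod 7 = 4 -> Friday
Weekend days: Saturday, Sunday

No


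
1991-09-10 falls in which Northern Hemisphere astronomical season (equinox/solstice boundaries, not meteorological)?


Date: September 10
Astronomical Summer (approx.; exact equinox/solstice day varies by year): June 21 to September 21
September 10 falls within the Summer window

Summer


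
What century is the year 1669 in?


Century = (year - 1) // 100 + 1
= (1669 - 1) // 100 + 1
= 1668 // 100 + 1
= 16 + 1

17th century


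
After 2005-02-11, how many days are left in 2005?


Day of year: 42 of 365
Remaining = 365 - 42

323 days


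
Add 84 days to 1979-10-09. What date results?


Start: 1979-10-09, add 84 days
October 1979 has 31 days: 31 - 9 = 22 days to October 31 -> 62 left
November 1979 has 30 days -> 32 left
December 1979 has 31 days -> 1 left
January 1980: 1 <= 31 -> lands on January 1

Result: 1980-01-01


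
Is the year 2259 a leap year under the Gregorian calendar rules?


Gregorian leap year rule: divisible by 4, but not by 100, unless also by 400.
2259 is not divisible by 4 -> not a leap year

No


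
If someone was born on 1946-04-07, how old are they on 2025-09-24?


Birth: 1946-04-07
Reference: 2025-09-24
Year difference: 2025 - 1946 = 79

79 years old


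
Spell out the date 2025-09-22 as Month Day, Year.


ISO 2025-09-22 parses as year=2025, month=09, day=22
Month 9 -> September

September 22, 2025


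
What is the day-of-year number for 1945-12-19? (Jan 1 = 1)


Date: December 19, 1945
Days in months 1 through 11: 334
Plus 19 days in December

Day of year: 353


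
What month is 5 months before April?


April is month 4
4 - 5 = -1; wrap: -1 + 12 = 11

November


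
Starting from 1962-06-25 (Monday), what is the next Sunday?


Current: Monday
Target: Sunday
Days ahead: 6

Next Sunday: 1962-07-01


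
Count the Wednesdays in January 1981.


January 1981 has 31 days
Anchor: Jan 1, 1981. With p = 1981 - 1 = 1980: (p + p//4 - p//100 + p//400) mod 7 = (1980 + 495 - 19 + 4) mod 7 = 2460 mod 7 = 3 -> Thursday (Mon=0 ... Sun=6)
January 1 is the anchor itself -> Thursday
First Wednesday is January 7
Wednesdays: 7, 14, 21, 28

4 Wednesdays


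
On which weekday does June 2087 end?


June 2087 has 30 days
Anchor: Jan 1, 2087. With p = 2087 - 1 = 2086: (p + p//4 - p//100 + p//400) mod 7 = (2086 + 521 - 20 + 5) mod 7 = 2592 mod 7 = 2 -> Wednesday (Mon=0 ... Sun=6)
Days before June (Jan-May): 151; June 1 index = (2 + 151) mod 7 = 6 -> Sunday
Last day offset: 30 - 1 = 29 days
Weekday index = (6 + 29) mod 7 = 0

Monday, June 30


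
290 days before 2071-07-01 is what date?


Start: 2071-07-01, subtract 290 days
Back 1 day from July 1 reaches June 30, 2071 -> 289 left
June 2071 has 30 days -> back to May 31, 2071 -> 259 left
May 2071 has 31 days -> back to April 30, 2071 -> 228 left
April 2071 has 30 days -> back to March 31, 2071 -> 198 left
March 2071 has 31 days -> back to February 28, 2071 -> 167 left
February 2071 has 28 days -> back to January 31, 2071 -> 139 left
January 2071 has 31 days -> back to December 31, 2070 -> 108 left
December 2070 has 31 days -> back to November 30, 2070 -> 77 left
November 2070 has 30 days -> back to October 31, 2070 -> 47 left
October 2070 has 31 days -> back to September 30, 2070 -> 16 left
September 2070: 30 - 16 = 14 -> lands on September 14

Result: 2070-09-14


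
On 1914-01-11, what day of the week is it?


Date: January 11, 1914
Anchor: Jan 1, 1914. With p = 1914 - 1 = 1913: (p + p//4 - p//100 + p//400) mod 7 = (1913 + 478 - 19 + 4) mod 7 = 2376 mod 7 = 3 -> Thursday (Mon=0 ... Sun=6)
Days into year = 11 - 1 = 10
Weekday index = (3 + 10) mod 7 = 6

Day of the week: Sunday


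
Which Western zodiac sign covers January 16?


Date: January 16
Conventional tropical zodiac dates: Capricorn from December 22 onward; Aquarius starts January 20
January 16 falls within the Capricorn range

Capricorn


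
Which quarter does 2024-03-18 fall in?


Month: March (month 3)
Q1: Jan-Mar, Q2: Apr-Jun, Q3: Jul-Sep, Q4: Oct-Dec

Q1


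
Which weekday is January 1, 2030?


Target: January 1, 2030
Anchor: Jan 1, 2030. With p = 2030 - 1 = 2029: (p + p//4 - p//100 + p//400) mod 7 = (2029 + 507 - 20 + 5) mod 7 = 2521 mod 7 = 1 -> Tuesday (Mon=0 ... Sun=6)
Offset from anchor: 0 days
Weekday index = (1 + 0) mod 7 = 1

Tuesday


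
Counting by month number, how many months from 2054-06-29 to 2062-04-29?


From June 2054 to April 2062
8 years * 12 = 96 months, minus 2 months = 94

94 months


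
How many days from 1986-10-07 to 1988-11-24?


From 1986-10-07 to 1988-11-24
1986-10-07: days before October = 31 + 28 + 31 + 30 + 31 + 30 + 31 + 31 + 30 = 273 (1986 is not a leap year); day of year = 273 + 7 = 280
1988-11-24: days before November = 31 + 29 + 31 + 30 + 31 + 30 + 31 + 31 + 30 + 31 = 305 (1988 is a leap year); day of year = 305 + 24 = 329
Rest of 1986: 365 - 280 = 85
Full years 1987 (365): 365
Total = 85 + 365 + 329 = 779

779 days


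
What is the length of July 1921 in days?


July 1921

31 days


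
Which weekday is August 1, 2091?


Target: August 1, 2091
Anchor: Jan 1, 2091. With p = 2091 - 1 = 2090: (p + p//4 - p//100 + p//400) mod 7 = (2090 + 522 - 20 + 5) mod 7 = 2597 mod 7 = 0 -> Monday (Mon=0 ... Sun=6)
Days before August (Jan-Jul): 212 days
Weekday index = (0 + 212) mod 7 = 2

Wednesday


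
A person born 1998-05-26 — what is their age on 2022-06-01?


Birth: 1998-05-26
Reference: 2022-06-01
Year difference: 2022 - 1998 = 24

24 years old


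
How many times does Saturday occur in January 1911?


January 1911 has 31 days
Anchor: Jan 1, 1911. With p = 1911 - 1 = 1910: (p + p//4 - p//100 + p//400) mod 7 = (1910 + 477 - 19 + 4) mod 7 = 2372 mod 7 = 6 -> Sunday (Mon=0 ... Sun=6)
January 1 is the anchor itself -> Sunday
First Saturday is January 7
Saturdays: 7, 14, 21, 28

4 Saturdays


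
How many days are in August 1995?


August 1995

31 days


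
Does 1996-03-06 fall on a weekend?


Anchor: Jan 1, 1996. With p = 1996 - 1 = 1995: (p + p//4 - p//100 + p//400) mod 7 = (1995 + 498 - 19 + 4) mod 7 = 2478 mod 7 = 0 -> Monday (Mon=0 ... Sun=6)
Day of year: 66; offset = 65
Weekday index = (0 + 65) mod 7 = 2 -> Wednesday
Weekend days: Saturday, Sunday

No


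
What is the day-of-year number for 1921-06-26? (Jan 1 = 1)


Date: June 26, 1921
Days in months 1 through 5: 151
Plus 26 days in June

Day of year: 177


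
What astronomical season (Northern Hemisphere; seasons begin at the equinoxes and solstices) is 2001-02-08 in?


Date: February 8
Astronomical Winter (approx.; exact equinox/solstice day varies by year): December 21 to March 19
February 8 falls within the Winter window

Winter


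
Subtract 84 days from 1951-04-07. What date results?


Start: 1951-04-07, subtract 84 days
Back 7 days from April 7 reaches March 31, 1951 -> 77 left
March 1951 has 31 days -> back to February 28, 1951 -> 46 left
February 1951 has 28 days -> back to January 31, 1951 -> 18 left
January 1951: 31 - 18 = 13 -> lands on January 13

Result: 1951-01-13


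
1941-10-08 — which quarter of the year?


Month: October (month 10)
Q1: Jan-Mar, Q2: Apr-Jun, Q3: Jul-Sep, Q4: Oct-Dec

Q4


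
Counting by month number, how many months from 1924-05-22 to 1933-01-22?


From May 1924 to January 1933
9 years * 12 = 108 months, minus 4 months = 104

104 months


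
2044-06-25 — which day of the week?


Date: June 25, 2044
Anchor: Jan 1, 2044. With p = 2044 - 1 = 2043: (p + p//4 - p//100 + p//400) mod 7 = (2043 + 510 - 20 + 5) mod 7 = 2538 mod 7 = 4 -> Friday (Mon=0 ... Sun=6)
Days before June (Jan-May): 152; offset = 152 + 25 - 1 = 176
Weekday index = (4 + 176) mod 7 = 5

Day of the week: Saturday


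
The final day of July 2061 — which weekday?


July 2061 has 31 days
Anchor: Jan 1, 2061. With p = 2061 - 1 = 2060: (p + p//4 - p//100 + p//400) mod 7 = (2060 + 515 - 20 + 5) mod 7 = 2560 mod 7 = 5 -> Saturday (Mon=0 ... Sun=6)
Days before July (Jan-Jun): 181; July 1 index = (5 + 181) mod 7 = 4 -> Friday
Last day offset: 31 - 1 = 30 days
Weekday index = (4 + 30) mod 7 = 6

Sunday, July 31


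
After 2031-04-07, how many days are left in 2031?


Day of year: 97 of 365
Remaining = 365 - 97

268 days


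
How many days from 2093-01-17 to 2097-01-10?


From 2093-01-17 to 2097-01-10
2093-01-17: day of year = 17
2097-01-10: day of year = 10
Rest of 2093: 365 - 17 = 348
Full years 2094 (365), 2095 (365), 2096 (366): 1096
Total = 348 + 1096 + 10 = 1454

1454 days


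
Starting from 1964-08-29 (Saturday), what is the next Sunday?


Current: Saturday
Target: Sunday
Days ahead: 1

Next Sunday: 1964-08-30


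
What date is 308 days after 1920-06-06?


Start: 1920-06-06, add 308 days
June 1920 has 30 days: 30 - 6 = 24 days to June 30 -> 284 left
July 1920 has 31 days -> 253 left
August 1920 has 31 days -> 222 left
September 1920 has 30 days -> 192 left
October 1920 has 31 days -> 161 left
November 1920 has 30 days -> 131 left
December 1920 has 31 days -> 100 left
January 1921 has 31 days -> 69 left
February 1921 has 28 days -> 41 left
March 1921 has 31 days -> 10 left
April 1921: 10 <= 30 -> lands on April 10

Result: 1921-04-10


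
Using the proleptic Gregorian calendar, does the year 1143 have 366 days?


Gregorian leap year rule: divisible by 4, but not by 100, unless also by 400.
1143 is not divisible by 4 -> not a leap year

No


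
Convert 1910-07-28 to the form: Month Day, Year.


ISO 1910-07-28 parses as year=1910, month=07, day=28
Month 7 -> July

July 28, 1910


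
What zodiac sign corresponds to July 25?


Date: July 25
Conventional tropical zodiac dates: Leo from July 23 onward; Virgo starts August 23
July 25 falls within the Leo range

Leo


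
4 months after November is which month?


November is month 11
11 + 4 = 15; wrap: 15 - 12 = 3

March


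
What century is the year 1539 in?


Century = (year - 1) // 100 + 1
= (1539 - 1) // 100 + 1
= 1538 // 100 + 1
= 15 + 1

16th century


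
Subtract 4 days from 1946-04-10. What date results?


Start: 1946-04-10, subtract 4 days
10 - 4 = 6 stays within April 1946

Result: 1946-04-06


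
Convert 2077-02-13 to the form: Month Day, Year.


ISO 2077-02-13 parses as year=2077, month=02, day=13
Month 2 -> February

February 13, 2077


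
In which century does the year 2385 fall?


Century = (year - 1) // 100 + 1
= (2385 - 1) // 100 + 1
= 2384 // 100 + 1
= 23 + 1

24th century


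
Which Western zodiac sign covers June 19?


Date: June 19
Conventional tropical zodiac dates: Gemini from May 21 onward; Cancer starts June 21
June 19 falls within the Gemini range

Gemini


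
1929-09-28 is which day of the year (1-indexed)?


Date: September 28, 1929
Days in months 1 through 8: 243
Plus 28 days in September

Day of year: 271


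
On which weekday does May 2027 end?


May 2027 has 31 days
Anchor: Jan 1, 2027. With p = 2027 - 1 = 2026: (p + p//4 - p//100 + p//400) mod 7 = (2026 + 506 - 20 + 5) mod 7 = 2517 mod 7 = 4 -> Friday (Mon=0 ... Sun=6)
Days before May (Jan-Apr): 120; May 1 index = (4 + 120) mod 7 = 5 -> Saturday
Last day offset: 31 - 1 = 30 days
Weekday index = (5 + 30) mod 7 = 0

Monday, May 31


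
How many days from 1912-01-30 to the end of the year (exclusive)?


Day of year: 30 of 366
Remaining = 366 - 30

336 days


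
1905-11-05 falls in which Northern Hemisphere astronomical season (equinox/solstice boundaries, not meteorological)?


Date: November 5
Astronomical Autumn (approx.; exact equinox/solstice day varies by year): September 22 to December 20
November 5 falls within the Autumn window

Autumn


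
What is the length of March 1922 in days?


March 1922

31 days


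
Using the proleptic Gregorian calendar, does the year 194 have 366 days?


Gregorian leap year rule: divisible by 4, but not by 100, unless also by 400.
194 is not divisible by 4 -> not a leap year

No


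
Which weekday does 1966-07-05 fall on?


Date: July 5, 1966
Anchor: Jan 1, 1966. With p = 1966 - 1 = 1965: (p + p//4 - p//100 + p//400) mod 7 = (1965 + 491 - 19 + 4) mod 7 = 2441 mod 7 = 5 -> Saturday (Mon=0 ... Sun=6)
Days before July (Jan-Jun): 181; offset = 181 + 5 - 1 = 185
Weekday index = (5 + 185) mod 7 = 1

Day of the week: Tuesday


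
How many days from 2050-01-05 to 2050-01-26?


From 2050-01-05 to 2050-01-26
2050-01-05: day of year = 5
2050-01-26: day of year = 26
Same year: 26 - 5 = 21

21 days


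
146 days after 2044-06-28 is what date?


Start: 2044-06-28, add 146 days
June 2044 has 30 days: 30 - 28 = 2 days to June 30 -> 144 left
July 2044 has 31 days -> 113 left
August 2044 has 31 days -> 82 left
September 2044 has 30 days -> 52 left
October 2044 has 31 days -> 21 left
November 2044: 21 <= 30 -> lands on November 21

Result: 2044-11-21


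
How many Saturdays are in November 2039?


November 2039 has 30 days
Anchor: Jan 1, 2039. With p = 2039 - 1 = 2038: (p + p//4 - p//100 + p//400) mod 7 = (2038 + 509 - 20 + 5) mod 7 = 2532 mod 7 = 5 -> Saturday (Mon=0 ... Sun=6)
Days before November (Jan-Oct): 304; November 1 index = (5 + 304) mod 7 = 1 -> Tuesday
First Saturday is November 5
Saturdays: 5, 12, 19, 26

4 Saturdays


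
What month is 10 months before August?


August is month 8
8 - 10 = -2; wrap: -2 + 12 = 10

October


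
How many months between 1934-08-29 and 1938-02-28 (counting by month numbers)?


From August 1934 to February 1938
4 years * 12 = 48 months, minus 6 months = 42

42 months


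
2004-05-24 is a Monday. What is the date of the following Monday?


Current: Monday
Target: Monday
Days ahead: 7

Next Monday: 2004-05-31


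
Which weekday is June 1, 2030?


Target: June 1, 2030
Anchor: Jan 1, 2030. With p = 2030 - 1 = 2029: (p + p//4 - p//100 + p//400) mod 7 = (2029 + 507 - 20 + 5) mod 7 = 2521 mod 7 = 1 -> Tuesday (Mon=0 ... Sun=6)
Days before June (Jan-May): 151 days
Weekday index = (1 + 151) mod 7 = 5

Saturday


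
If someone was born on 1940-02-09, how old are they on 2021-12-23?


Birth: 1940-02-09
Reference: 2021-12-23
Year difference: 2021 - 1940 = 81

81 years old


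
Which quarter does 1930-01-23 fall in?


Month: January (month 1)
Q1: Jan-Mar, Q2: Apr-Jun, Q3: Jul-Sep, Q4: Oct-Dec

Q1


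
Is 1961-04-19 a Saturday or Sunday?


Anchor: Jan 1, 1961. With p = 1961 - 1 = 1960: (p + p//4 - p//100 + p//400) mod 7 = (1960 + 490 - 19 + 4) mod 7 = 2435 mod 7 = 6 -> Sunday (Mon=0 ... Sun=6)
Day of year: 109; offset = 108
Weekday index = (6 + 108) mod 7 = 2 -> Wednesday
Weekend days: Saturday, Sunday

No


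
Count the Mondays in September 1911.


September 1911 has 30 days
Anchor: Jan 1, 1911. With p = 1911 - 1 = 1910: (p + p//4 - p//100 + p//400) mod 7 = (1910 + 477 - 19 + 4) mod 7 = 2372 mod 7 = 6 -> Sunday (Mon=0 ... Sun=6)
Days before September (Jan-Aug): 243; September 1 index = (6 + 243) mod 7 = 4 -> Friday
First Monday is September 4
Mondays: 4, 11, 18, 25

4 Mondays


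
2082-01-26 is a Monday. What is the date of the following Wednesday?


Current: Monday
Target: Wednesday
Days ahead: 2

Next Wednesday: 2082-01-28


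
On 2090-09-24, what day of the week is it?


Date: September 24, 2090
Anchor: Jan 1, 2090. With p = 2090 - 1 = 2089: (p + p//4 - p//100 + p//400) mod 7 = (2089 + 522 - 20 + 5) mod 7 = 2596 mod 7 = 6 -> Sunday (Mon=0 ... Sun=6)
Days before September (Jan-Aug): 243; offset = 243 + 24 - 1 = 266
Weekday index = (6 + 266) mod 7 = 6

Day of the week: Sunday


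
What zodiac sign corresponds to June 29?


Date: June 29
Conventional tropical zodiac dates: Cancer from June 21 onward; Leo starts July 23
June 29 falls within the Cancer range

Cancer


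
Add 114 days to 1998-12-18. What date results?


Start: 1998-12-18, add 114 days
December 1998 has 31 days: 31 - 18 = 13 days to December 31 -> 101 left
January 1999 has 31 days -> 70 left
February 1999 has 28 days -> 42 left
March 1999 has 31 days -> 11 left
April 1999: 11 <= 30 -> lands on April 11

Result: 1999-04-11


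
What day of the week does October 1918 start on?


Target: October 1, 1918
Anchor: Jan 1, 1918. With p = 1918 - 1 = 1917: (p + p//4 - p//100 + p//400) mod 7 = (1917 + 479 - 19 + 4) mod 7 = 2381 mod 7 = 1 -> Tuesday (Mon=0 ... Sun=6)
Days before October (Jan-Sep): 273 days
Weekday index = (1 + 273) mod 7 = 1

Tuesday


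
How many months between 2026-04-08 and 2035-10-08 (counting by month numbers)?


From April 2026 to October 2035
9 years * 12 = 108 months, plus 6 months = 114

114 months


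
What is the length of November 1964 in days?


November 1964

30 days


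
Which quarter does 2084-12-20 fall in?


Month: December (month 12)
Q1: Jan-Mar, Q2: Apr-Jun, Q3: Jul-Sep, Q4: Oct-Dec

Q4


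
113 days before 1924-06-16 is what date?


Start: 1924-06-16, subtract 113 days
Back 16 days from June 16 reaches May 31, 1924 -> 97 left
May 1924 has 31 days -> back to April 30, 1924 -> 66 left
April 1924 has 30 days -> back to March 31, 1924 -> 36 left
March 1924 has 31 days -> back to February 29, 1924 -> 5 left
February 1924: 29 - 5 = 24 -> lands on February 24

Result: 1924-02-24


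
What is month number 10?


Month 10 of 12

October


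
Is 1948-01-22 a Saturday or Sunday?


Anchor: Jan 1, 1948. With p = 1948 - 1 = 1947: (p + p//4 - p//100 + p//400) mod 7 = (1947 + 486 - 19 + 4) mod 7 = 2418 mod 7 = 3 -> Thursday (Mon=0 ... Sun=6)
Day of year: 22; offset = 21
Weekday index = (3 + 21) mod 7 = 3 -> Thursday
Weekend days: Saturday, Sunday

No


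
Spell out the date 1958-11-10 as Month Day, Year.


ISO 1958-11-10 parses as year=1958, month=11, day=10
Month 11 -> November

November 10, 1958


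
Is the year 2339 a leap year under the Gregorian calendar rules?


Gregorian leap year rule: divisible by 4, but not by 100, unless also by 400.
2339 is not divisible by 4 -> not a leap year

No


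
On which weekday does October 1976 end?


October 1976 has 31 days
Anchor: Jan 1, 1976. With p = 1976 - 1 = 1975: (p + p//4 - p//100 + p//400) mod 7 = (1975 + 493 - 19 + 4) mod 7 = 2453 mod 7 = 3 -> Thursday (Mon=0 ... Sun=6)
Days before October (Jan-Sep): 274; October 1 index = (3 + 274) mod 7 = 4 -> Friday
Last day offset: 31 - 1 = 30 days
Weekday index = (4 + 30) mod 7 = 6

Sunday, October 31


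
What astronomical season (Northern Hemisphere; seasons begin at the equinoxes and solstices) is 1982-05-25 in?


Date: May 25
Astronomical Spring (approx.; exact equinox/solstice day varies by year): March 20 to June 20
May 25 falls within the Spring window

Spring


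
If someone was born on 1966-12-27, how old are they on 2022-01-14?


Birth: 1966-12-27
Reference: 2022-01-14
Year difference: 2022 - 1966 = 56
Birthday not yet reached in 2022, subtract 1

55 years old


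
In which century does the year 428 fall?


Century = (year - 1) // 100 + 1
= (428 - 1) // 100 + 1
= 427 // 100 + 1
= 4 + 1

5th century


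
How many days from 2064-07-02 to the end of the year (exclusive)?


Day of year: 184 of 366
Remaining = 366 - 184

182 days


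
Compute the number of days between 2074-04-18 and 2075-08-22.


From 2074-04-18 to 2075-08-22
2074-04-18: days before April = 31 + 28 + 31 = 90 (2074 is not a leap year); day of year = 90 + 18 = 108
2075-08-22: days before August = 31 + 28 + 31 + 30 + 31 + 30 + 31 = 212 (2075 is not a leap year); day of year = 212 + 22 = 234
Rest of 2074: 365 - 108 = 257
Total = 257 + 234 = 491

491 days


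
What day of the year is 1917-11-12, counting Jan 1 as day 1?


Date: November 12, 1917
Days in months 1 through 10: 304
Plus 12 days in November

Day of year: 316


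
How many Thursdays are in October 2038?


October 2038 has 31 days
Anchor: Jan 1, 2038. With p = 2038 - 1 = 2037: (p + p//4 - p//100 + p//400) mod 7 = (2037 + 509 - 20 + 5) mod 7 = 2531 mod 7 = 4 -> Friday (Mon=0 ... Sun=6)
Days before October (Jan-Sep): 273; October 1 index = (4 + 273) mod 7 = 4 -> Friday
First Thursday is October 7
Thursdays: 7, 14, 21, 28

4 Thursdays


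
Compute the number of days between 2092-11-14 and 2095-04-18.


From 2092-11-14 to 2095-04-18
2092-11-14: days before November = 31 + 29 + 31 + 30 + 31 + 30 + 31 + 31 + 30 + 31 = 305 (2092 is a leap year); day of year = 305 + 14 = 319
2095-04-18: days before April = 31 + 28 + 31 = 90 (2095 is not a leap year); day of year = 90 + 18 = 108
Rest of 2092: 366 - 319 = 47
Full years 2093 (365), 2094 (365): 730
Total = 47 + 730 + 108 = 885

885 days


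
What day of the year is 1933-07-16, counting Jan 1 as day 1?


Date: July 16, 1933
Days in months 1 through 6: 181
Plus 16 days in July

Day of year: 197


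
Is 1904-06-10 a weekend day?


Anchor: Jan 1, 1904. With p = 1904 - 1 = 1903: (p + p//4 - p//100 + p//400) mod 7 = (1903 + 475 - 19 + 4) mod 7 = 2363 mod 7 = 4 -> Friday (Mon=0 ... Sun=6)
Day of year: 162; offset = 161
Weekday index = (4 + 161) mod 7 = 4 -> Friday
Weekend days: Saturday, Sunday

No


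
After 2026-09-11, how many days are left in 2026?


Day of year: 254 of 365
Remaining = 365 - 254

111 days


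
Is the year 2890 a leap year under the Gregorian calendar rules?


Gregorian leap year rule: divisible by 4, but not by 100, unless also by 400.
2890 is not divisible by 4 -> not a leap year

No


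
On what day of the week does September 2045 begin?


Target: September 1, 2045
Anchor: Jan 1, 2045. With p = 2045 - 1 = 2044: (p + p//4 - p//100 + p//400) mod 7 = (2044 + 511 - 20 + 5) mod 7 = 2540 mod 7 = 6 -> Sunday (Mon=0 ... Sun=6)
Days before September (Jan-Aug): 243 days
Weekday index = (6 + 243) mod 7 = 4

Friday


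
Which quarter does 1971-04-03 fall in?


Month: April (month 4)
Q1: Jan-Mar, Q2: Apr-Jun, Q3: Jul-Sep, Q4: Oct-Dec

Q2


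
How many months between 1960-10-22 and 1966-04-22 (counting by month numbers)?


From October 1960 to April 1966
6 years * 12 = 72 months, minus 6 months = 66

66 months


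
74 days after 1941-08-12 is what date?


Start: 1941-08-12, add 74 days
August 1941 has 31 days: 31 - 12 = 19 days to August 31 -> 55 left
September 1941 has 30 days -> 25 left
October 1941: 25 <= 31 -> lands on October 25

Result: 1941-10-25


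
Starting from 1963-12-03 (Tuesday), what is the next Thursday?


Current: Tuesday
Target: Thursday
Days ahead: 2

Next Thursday: 1963-12-05


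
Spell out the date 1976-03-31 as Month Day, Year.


ISO 1976-03-31 parses as year=1976, month=03, day=31
Month 3 -> March

March 31, 1976


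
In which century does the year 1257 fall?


Century = (year - 1) // 100 + 1
= (1257 - 1) // 100 + 1
= 1256 // 100 + 1
= 12 + 1

13th century


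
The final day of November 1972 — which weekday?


November 1972 has 30 days
Anchor: Jan 1, 1972. With p = 1972 - 1 = 1971: (p + p//4 - p//100 + p//400) mod 7 = (1971 + 492 - 19 + 4) mod 7 = 2448 mod 7 = 5 -> Saturday (Mon=0 ... Sun=6)
Days before November (Jan-Oct): 305; November 1 index = (5 + 305) mod 7 = 2 -> Wednesday
Last day offset: 30 - 1 = 29 days
Weekday index = (2 + 29) mod 7 = 3

Thursday, November 30


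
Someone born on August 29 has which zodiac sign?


Date: August 29
Conventional tropical zodiac dates: Virgo from August 23 onward; Libra starts September 23
August 29 falls within the Virgo range

Virgo


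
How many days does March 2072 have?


March 2072

31 days


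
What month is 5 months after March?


March is month 3
3 + 5 = 8

August


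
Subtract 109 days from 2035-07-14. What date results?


Start: 2035-07-14, subtract 109 days
Back 14 days from July 14 reaches June 30, 2035 -> 95 left
June 2035 has 30 days -> back to May 31, 2035 -> 65 left
May 2035 has 31 days -> back to April 30, 2035 -> 34 left
April 2035 has 30 days -> back to March 31, 2035 -> 4 left
March 2035: 31 - 4 = 27 -> lands on March 27

Result: 2035-03-27


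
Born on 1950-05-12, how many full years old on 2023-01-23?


Birth: 1950-05-12
Reference: 2023-01-23
Year difference: 2023 - 1950 = 73
Birthday not yet reached in 2023, subtract 1

72 years old


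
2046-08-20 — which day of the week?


Date: August 20, 2046
Anchor: Jan 1, 2046. With p = 2046 - 1 = 2045: (p + p//4 - p//100 + p//400) mod 7 = (2045 + 511 - 20 + 5) mod 7 = 2541 mod 7 = 0 -> Monday (Mon=0 ... Sun=6)
Days before August (Jan-Jul): 212; offset = 212 + 20 - 1 = 231
Weekday index = (0 + 231) mod 7 = 0

Day of the week: Monday


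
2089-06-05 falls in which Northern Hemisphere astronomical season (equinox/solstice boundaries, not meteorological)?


Date: June 5
Astronomical Spring (approx.; exact equinox/solstice day varies by year): March 20 to June 20
June 5 falls within the Spring window

Spring


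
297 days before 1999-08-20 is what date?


Start: 1999-08-20, subtract 297 days
Back 20 days from August 20 reaches July 31, 1999 -> 277 left
July 1999 has 31 days -> back to June 30, 1999 -> 246 left
June 1999 has 30 days -> back to May 31, 1999 -> 216 left
May 1999 has 31 days -> back to April 30, 1999 -> 185 left
April 1999 has 30 days -> back to March 31, 1999 -> 155 left
March 1999 has 31 days -> back to February 28, 1999 -> 124 left
February 1999 has 28 days -> back to January 31, 1999 -> 96 left
January 1999 has 31 days -> back to December 31, 1998 -> 65 left
December 1998 has 31 days -> back to November 30, 1998 -> 34 left
November 1998 has 30 days -> back to October 31, 1998 -> 4 left
October 1998: 31 - 4 = 27 -> lands on October 27

Result: 1998-10-27


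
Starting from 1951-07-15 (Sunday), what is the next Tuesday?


Current: Sunday
Target: Tuesday
Days ahead: 2

Next Tuesday: 1951-07-17


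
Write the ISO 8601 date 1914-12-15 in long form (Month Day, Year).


ISO 1914-12-15 parses as year=1914, month=12, day=15
Month 12 -> December

December 15, 1914


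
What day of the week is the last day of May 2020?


May 2020 has 31 days
Anchor: Jan 1, 2020. With p = 2020 - 1 = 2019: (p + p//4 - p//100 + p//400) mod 7 = (2019 + 504 - 20 + 5) mod 7 = 2508 mod 7 = 2 -> Wednesday (Mon=0 ... Sun=6)
Days before May (Jan-Apr): 121; May 1 index = (2 + 121) mod 7 = 4 -> Friday
Last day offset: 31 - 1 = 30 days
Weekday index = (4 + 30) mod 7 = 6

Sunday, May 31


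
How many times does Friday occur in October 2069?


October 2069 has 31 days
Anchor: Jan 1, 2069. With p = 2069 - 1 = 2068: (p + p//4 - p//100 + p//400) mod 7 = (2068 + 517 - 20 + 5) mod 7 = 2570 mod 7 = 1 -> Tuesday (Mon=0 ... Sun=6)
Days before October (Jan-Sep): 273; October 1 index = (1 + 273) mod 7 = 1 -> Tuesday
First Friday is October 4
Fridays: 4, 11, 18, 25

4 Fridays


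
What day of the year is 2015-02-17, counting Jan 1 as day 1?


Date: February 17, 2015
Days in months 1 through 1: 31
Plus 17 days in February

Day of year: 48


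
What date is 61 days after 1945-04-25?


Start: 1945-04-25, add 61 days
April 1945 has 30 days: 30 - 25 = 5 days to April 30 -> 56 left
May 1945 has 31 days -> 25 left
June 1945: 25 <= 30 -> lands on June 25

Result: 1945-06-25


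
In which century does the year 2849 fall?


Century = (year - 1) // 100 + 1
= (2849 - 1) // 100 + 1
= 2848 // 100 + 1
= 28 + 1

29th century


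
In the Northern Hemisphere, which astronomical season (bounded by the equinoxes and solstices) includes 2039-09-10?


Date: September 10
Astronomical Summer (approx.; exact equinox/solstice day varies by year): June 21 to September 21
September 10 falls within the Summer window

Summer


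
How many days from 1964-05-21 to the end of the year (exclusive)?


Day of year: 142 of 366
Remaining = 366 - 142

224 days


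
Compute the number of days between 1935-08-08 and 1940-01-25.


From 1935-08-08 to 1940-01-25
1935-08-08: days before August = 31 + 28 + 31 + 30 + 31 + 30 + 31 = 212 (1935 is not a leap year); day of year = 212 + 8 = 220
1940-01-25: day of year = 25
Rest of 1935: 365 - 220 = 145
Full years 1936 (366), 1937 (365), 1938 (365), 1939 (365): 1461
Total = 145 + 1461 + 25 = 1631

1631 days


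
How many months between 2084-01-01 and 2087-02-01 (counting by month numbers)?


From January 2084 to February 2087
3 years * 12 = 36 months, plus 1 month = 37

37 months


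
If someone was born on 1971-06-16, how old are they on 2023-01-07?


Birth: 1971-06-16
Reference: 2023-01-07
Year difference: 2023 - 1971 = 52
Birthday not yet reached in 2023, subtract 1

51 years old


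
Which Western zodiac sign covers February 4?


Date: February 4
Conventional tropical zodiac dates: Aquarius from January 20 onward; Pisces starts February 19
February 4 falls within the Aquarius range

Aquarius


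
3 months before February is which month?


February is month 2
2 - 3 = -1; wrap: -1 + 12 = 11

November


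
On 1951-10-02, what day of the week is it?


Date: October 2, 1951
Anchor: Jan 1, 1951. With p = 1951 - 1 = 1950: (p + p//4 - p//100 + p//400) mod 7 = (1950 + 487 - 19 + 4) mod 7 = 2422 mod 7 = 0 -> Monday (Mon=0 ... Sun=6)
Days before October (Jan-Sep): 273; offset = 273 + 2 - 1 = 274
Weekday index = (0 + 274) mod 7 = 1

Day of the week: Tuesday


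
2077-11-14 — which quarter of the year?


Month: November (month 11)
Q1: Jan-Mar, Q2: Apr-Jun, Q3: Jul-Sep, Q4: Oct-Dec

Q4


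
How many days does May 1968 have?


May 1968

31 days


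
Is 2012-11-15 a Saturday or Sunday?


Anchor: Jan 1, 2012. With p = 2012 - 1 = 2011: (p + p//4 - p//100 + p//400) mod 7 = (2011 + 502 - 20 + 5) mod 7 = 2498 mod 7 = 6 -> Sunday (Mon=0 ... Sun=6)
Day of year: 320; offset = 319
Weekday index = (6 + 319) mod 7 = 3 -> Thursday
Weekend days: Saturday, Sunday

No


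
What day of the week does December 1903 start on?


Target: December 1, 1903
Anchor: Jan 1, 1903. With p = 1903 - 1 = 1902: (p + p//4 - p//100 + p//400) mod 7 = (1902 + 475 - 19 + 4) mod 7 = 2362 mod 7 = 3 -> Thursday (Mon=0 ... Sun=6)
Days before December (Jan-Nov): 334 days
Weekday index = (3 + 334) mod 7 = 1

Tuesday


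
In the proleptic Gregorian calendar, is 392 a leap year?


Gregorian leap year rule: divisible by 4, but not by 100, unless also by 400.
392 is divisible by 4 but not 100 -> leap year

Yes


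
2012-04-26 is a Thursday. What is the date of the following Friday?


Current: Thursday
Target: Friday
Days ahead: 1

Next Friday: 2012-04-27


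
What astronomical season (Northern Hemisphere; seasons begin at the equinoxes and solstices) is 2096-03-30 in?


Date: March 30
Astronomical Spring (approx.; exact equinox/solstice day varies by year): March 20 to June 20
March 30 falls within the Spring window

Spring


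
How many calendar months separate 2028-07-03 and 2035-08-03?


From July 2028 to August 2035
7 years * 12 = 84 months, plus 1 month = 85

85 months


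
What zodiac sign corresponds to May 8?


Date: May 8
Conventional tropical zodiac dates: Taurus from April 20 onward; Gemini starts May 21
May 8 falls within the Taurus range

Taurus


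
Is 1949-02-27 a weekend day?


Anchor: Jan 1, 1949. With p = 1949 - 1 = 1948: (p + p//4 - p//100 + p//400) mod 7 = (1948 + 487 - 19 + 4) mod 7 = 2420 mod 7 = 5 -> Saturday (Mon=0 ... Sun=6)
Day of year: 58; offset = 57
Weekday index = (5 + 57) mod 7 = 6 -> Sunday
Weekend days: Saturday, Sunday

Yes


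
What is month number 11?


Month 11 of 12

November
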